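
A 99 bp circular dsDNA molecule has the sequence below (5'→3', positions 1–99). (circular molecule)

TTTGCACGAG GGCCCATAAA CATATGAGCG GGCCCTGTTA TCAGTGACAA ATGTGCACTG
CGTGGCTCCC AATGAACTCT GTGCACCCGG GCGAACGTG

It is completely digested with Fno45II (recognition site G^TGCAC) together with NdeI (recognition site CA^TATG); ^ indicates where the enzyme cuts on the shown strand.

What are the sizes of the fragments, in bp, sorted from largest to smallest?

Fno45II sites (GTGCAC) start at positions 53, 81.
Fno45II cuts after the first base of each site, so after positions 53, 81.
The NdeI site (CATATG) starts at position 21.
NdeI cuts after base 2 of each site, so after position 22.
Combined cut positions: 22, 53, 81.
Circular molecule, 3 cuts → 3 fragments:
  23–53 → 31 bp
  54–81 → 28 bp
  82–99 then 1–22 → 18 + 22 = 40 bp
Sorted largest to smallest: 40, 31, 28 bp.

40, 31, 28 bp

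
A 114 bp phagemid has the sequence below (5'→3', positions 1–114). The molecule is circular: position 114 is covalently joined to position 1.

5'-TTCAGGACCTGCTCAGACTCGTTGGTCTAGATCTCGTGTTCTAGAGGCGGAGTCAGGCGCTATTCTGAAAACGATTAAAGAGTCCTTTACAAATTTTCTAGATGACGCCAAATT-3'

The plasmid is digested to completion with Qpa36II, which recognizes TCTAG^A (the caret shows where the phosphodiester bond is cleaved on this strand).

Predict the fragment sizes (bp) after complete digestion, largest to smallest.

57, 43, 14 bp

Qpa36II sites (TCTAGA) start at positions 26, 40, 97.
Qpa36II cuts after base 5 of each site (before the last base), so after positions 30, 44, 101.
Circular molecule, 3 cuts → 3 fragments:
  31–44 → 14 bp
  45–101 → 57 bp
  102–114 then 1–30 → 13 + 30 = 43 bp
Sorted largest to smallest: 57, 43, 14 bp.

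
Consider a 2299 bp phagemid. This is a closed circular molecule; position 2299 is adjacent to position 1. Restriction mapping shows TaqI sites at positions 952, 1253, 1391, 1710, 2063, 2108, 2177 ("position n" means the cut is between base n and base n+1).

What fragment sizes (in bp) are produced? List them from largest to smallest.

Circular molecule, 7 cuts → 7 fragments:
  1253 − 952 = 301 bp
  1391 − 1253 = 138 bp
  1710 − 1391 = 319 bp
  2063 − 1710 = 353 bp
  2108 − 2063 = 45 bp
  2177 − 2108 = 69 bp
  wrap: 2299 − 2177 + 952 = 1074 bp
Sorted largest to smallest: 1074, 353, 319, 301, 138, 69, 45 bp.

1074, 353, 319, 301, 138, 69, 45 bp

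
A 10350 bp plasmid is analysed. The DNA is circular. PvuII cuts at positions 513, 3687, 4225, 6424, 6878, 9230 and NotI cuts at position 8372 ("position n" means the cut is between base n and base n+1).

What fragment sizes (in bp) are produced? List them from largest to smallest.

3174, 2199, 1633, 1494, 858, 538, 454 bp

Combined cut positions (sorted): 513, 3687, 4225, 6424, 6878, 8372, 9230.
Circular molecule, 7 cuts → 7 fragments:
  3687 − 513 = 3174 bp
  4225 − 3687 = 538 bp
  6424 − 4225 = 2199 bp
  6878 − 6424 = 454 bp
  8372 − 6878 = 1494 bp
  9230 − 8372 = 858 bp
  wrap: 10350 − 9230 + 513 = 1633 bp
Sorted largest to smallest: 3174, 2199, 1633, 1494, 858, 538, 454 bp.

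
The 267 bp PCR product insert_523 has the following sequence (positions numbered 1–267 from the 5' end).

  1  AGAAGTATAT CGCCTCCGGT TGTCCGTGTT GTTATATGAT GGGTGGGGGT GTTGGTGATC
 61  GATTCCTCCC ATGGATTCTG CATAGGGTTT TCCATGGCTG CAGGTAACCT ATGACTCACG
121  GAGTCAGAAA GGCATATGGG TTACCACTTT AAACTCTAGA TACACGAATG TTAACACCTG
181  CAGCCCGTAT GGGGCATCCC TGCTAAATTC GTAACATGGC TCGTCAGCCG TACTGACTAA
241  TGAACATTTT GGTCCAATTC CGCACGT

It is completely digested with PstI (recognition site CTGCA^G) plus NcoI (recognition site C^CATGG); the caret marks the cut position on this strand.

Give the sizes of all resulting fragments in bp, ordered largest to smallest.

PstI sites (CTGCAG) start at positions 98, 178.
PstI cuts after base 5 of each site (before the last base), so after positions 102, 182.
NcoI sites (CCATGG) start at positions 69, 92.
NcoI cuts after the first base of each site, so after positions 69, 92.
Combined cut positions: 69, 92, 102, 182.
Linear molecule, 4 cuts → 5 fragments:
  1–69 → 69 bp
  70–92 → 23 bp
  93–102 → 10 bp
  103–182 → 80 bp
  183–267 → 85 bp
Sorted largest to smallest: 85, 80, 69, 23, 10 bp.

85, 80, 69, 23, 10 bp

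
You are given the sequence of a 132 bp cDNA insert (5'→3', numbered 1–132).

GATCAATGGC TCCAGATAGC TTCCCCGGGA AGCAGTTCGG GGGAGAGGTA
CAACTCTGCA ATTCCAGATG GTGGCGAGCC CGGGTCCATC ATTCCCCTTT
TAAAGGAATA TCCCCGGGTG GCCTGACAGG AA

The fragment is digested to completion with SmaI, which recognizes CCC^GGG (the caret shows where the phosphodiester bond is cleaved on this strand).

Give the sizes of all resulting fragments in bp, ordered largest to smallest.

55, 34, 26, 17 bp

SmaI sites (CCCGGG) start at positions 24, 79, 113.
SmaI cuts after base 3 of each site, so after positions 26, 81, 115.
Linear molecule, 3 cuts → 4 fragments:
  1–26 → 26 bp
  27–81 → 55 bp
  82–115 → 34 bp
  116–132 → 17 bp
Sorted largest to smallest: 55, 34, 26, 17 bp.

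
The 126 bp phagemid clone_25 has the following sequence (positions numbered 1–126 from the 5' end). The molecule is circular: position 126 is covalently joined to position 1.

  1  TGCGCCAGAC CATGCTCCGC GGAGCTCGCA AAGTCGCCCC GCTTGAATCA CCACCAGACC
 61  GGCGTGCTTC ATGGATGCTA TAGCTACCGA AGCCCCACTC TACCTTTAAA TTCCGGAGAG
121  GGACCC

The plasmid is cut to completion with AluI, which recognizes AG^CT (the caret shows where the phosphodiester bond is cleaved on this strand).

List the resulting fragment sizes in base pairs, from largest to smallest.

AluI sites (AGCT) start at positions 23, 82.
AluI cuts after base 2 of each site, so after positions 24, 83.
Circular molecule, 2 cuts → 2 fragments:
  25–83 → 59 bp
  84–126 then 1–24 → 43 + 24 = 67 bp
Sorted largest to smallest: 67, 59 bp.

67, 59 bp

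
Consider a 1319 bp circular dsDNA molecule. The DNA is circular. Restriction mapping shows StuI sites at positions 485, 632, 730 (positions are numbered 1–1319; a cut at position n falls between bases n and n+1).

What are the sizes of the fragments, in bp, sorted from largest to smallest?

1074, 147, 98 bp

Circular molecule, 3 cuts → 3 fragments:
  632 − 485 = 147 bp
  730 − 632 = 98 bp
  wrap: 1319 − 730 + 485 = 1074 bp
Sorted largest to smallest: 1074, 147, 98 bp.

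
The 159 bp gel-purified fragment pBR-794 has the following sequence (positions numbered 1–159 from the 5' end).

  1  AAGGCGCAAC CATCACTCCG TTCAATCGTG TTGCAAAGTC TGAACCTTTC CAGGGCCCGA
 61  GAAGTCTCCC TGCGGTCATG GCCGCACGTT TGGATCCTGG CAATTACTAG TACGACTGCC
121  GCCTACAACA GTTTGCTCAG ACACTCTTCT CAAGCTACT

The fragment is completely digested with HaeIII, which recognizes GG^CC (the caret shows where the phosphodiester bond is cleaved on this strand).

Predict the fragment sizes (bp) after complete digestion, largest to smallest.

HaeIII sites (GGCC) start at positions 54, 80.
HaeIII cuts after base 2 of each site, so after positions 55, 81.
Linear molecule, 2 cuts → 3 fragments:
  1–55 → 55 bp
  56–81 → 26 bp
  82–159 → 78 bp
Sorted largest to smallest: 78, 55, 26 bp.

78, 55, 26 bp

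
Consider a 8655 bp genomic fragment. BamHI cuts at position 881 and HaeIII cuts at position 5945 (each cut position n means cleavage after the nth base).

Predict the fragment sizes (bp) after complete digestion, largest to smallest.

5064, 2710, 881 bp

Combined cut positions (sorted): 881, 5945.
Linear molecule, 2 cuts → 3 fragments:
  881 − 0 = 881 bp
  5945 − 881 = 5064 bp
  8655 − 5945 = 2710 bp
Sorted largest to smallest: 5064, 2710, 881 bp.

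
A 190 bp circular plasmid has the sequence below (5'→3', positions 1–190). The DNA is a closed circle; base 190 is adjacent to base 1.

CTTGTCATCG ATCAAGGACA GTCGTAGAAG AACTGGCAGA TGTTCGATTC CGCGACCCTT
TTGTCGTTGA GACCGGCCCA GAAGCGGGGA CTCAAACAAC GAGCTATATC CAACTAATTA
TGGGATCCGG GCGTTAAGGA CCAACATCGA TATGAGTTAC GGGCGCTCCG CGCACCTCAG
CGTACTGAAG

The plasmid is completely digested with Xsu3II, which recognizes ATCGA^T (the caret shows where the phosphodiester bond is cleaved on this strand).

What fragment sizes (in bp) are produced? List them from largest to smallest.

139, 51 bp

Xsu3II sites (ATCGAT) start at positions 7, 146.
Xsu3II cuts after base 5 of each site (before the last base), so after positions 11, 150.
Circular molecule, 2 cuts → 2 fragments:
  12–150 → 139 bp
  151–190 then 1–11 → 40 + 11 = 51 bp
Sorted largest to smallest: 139, 51 bp.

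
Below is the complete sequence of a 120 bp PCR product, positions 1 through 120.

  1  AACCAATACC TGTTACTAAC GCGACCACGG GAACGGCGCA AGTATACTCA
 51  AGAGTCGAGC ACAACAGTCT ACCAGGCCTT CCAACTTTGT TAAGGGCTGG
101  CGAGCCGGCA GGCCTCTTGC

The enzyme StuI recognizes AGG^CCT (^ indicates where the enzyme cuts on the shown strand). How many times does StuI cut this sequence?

2

AGGCCT occurs starting at positions 74, 110.
StuI cuts at 2 sites.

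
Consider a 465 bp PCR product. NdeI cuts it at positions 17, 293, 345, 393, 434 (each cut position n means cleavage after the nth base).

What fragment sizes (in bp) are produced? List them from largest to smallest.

Linear molecule, 5 cuts → 6 fragments:
  17 − 0 = 17 bp
  293 − 17 = 276 bp
  345 − 293 = 52 bp
  393 − 345 = 48 bp
  434 − 393 = 41 bp
  465 − 434 = 31 bp
Sorted largest to smallest: 276, 52, 48, 41, 31, 17 bp.

276, 52, 48, 41, 31, 17 bp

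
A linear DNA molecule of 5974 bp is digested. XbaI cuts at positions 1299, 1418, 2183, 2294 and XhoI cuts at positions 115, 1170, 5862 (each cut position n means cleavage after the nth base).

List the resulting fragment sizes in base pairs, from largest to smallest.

3568, 1055, 765, 129, 119, 115, 112, 111 bp

Combined cut positions (sorted): 115, 1170, 1299, 1418, 2183, 2294, 5862.
Linear molecule, 7 cuts → 8 fragments:
  115 − 0 = 115 bp
  1170 − 115 = 1055 bp
  1299 − 1170 = 129 bp
  1418 − 1299 = 119 bp
  2183 − 1418 = 765 bp
  2294 − 2183 = 111 bp
  5862 − 2294 = 3568 bp
  5974 − 5862 = 112 bp
Sorted largest to smallest: 3568, 1055, 765, 129, 119, 115, 112, 111 bp.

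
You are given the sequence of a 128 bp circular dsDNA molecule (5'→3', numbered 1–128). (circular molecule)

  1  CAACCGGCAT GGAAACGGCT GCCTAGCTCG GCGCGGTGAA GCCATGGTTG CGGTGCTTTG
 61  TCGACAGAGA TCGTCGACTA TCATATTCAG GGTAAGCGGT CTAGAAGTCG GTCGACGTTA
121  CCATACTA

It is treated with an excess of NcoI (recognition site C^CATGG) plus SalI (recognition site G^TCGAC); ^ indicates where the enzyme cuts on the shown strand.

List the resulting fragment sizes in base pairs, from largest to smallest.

59, 38, 18, 13 bp

The NcoI site (CCATGG) starts at position 42.
NcoI cuts after the first base of each site, so after position 42.
SalI sites (GTCGAC) start at positions 60, 73, 111.
SalI cuts after the first base of each site, so after positions 60, 73, 111.
Combined cut positions: 42, 60, 73, 111.
Circular molecule, 4 cuts → 4 fragments:
  43–60 → 18 bp
  61–73 → 13 bp
  74–111 → 38 bp
  112–128 then 1–42 → 17 + 42 = 59 bp
Sorted largest to smallest: 59, 38, 18, 13 bp.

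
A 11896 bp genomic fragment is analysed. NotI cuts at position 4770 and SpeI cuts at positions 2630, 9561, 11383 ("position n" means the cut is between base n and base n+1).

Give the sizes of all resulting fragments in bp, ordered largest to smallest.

4791, 2630, 2140, 1822, 513 bp

Combined cut positions (sorted): 2630, 4770, 9561, 11383.
Linear molecule, 4 cuts → 5 fragments:
  2630 − 0 = 2630 bp
  4770 − 2630 = 2140 bp
  9561 − 4770 = 4791 bp
  11383 − 9561 = 1822 bp
  11896 − 11383 = 513 bp
Sorted largest to smallest: 4791, 2630, 2140, 1822, 513 bp.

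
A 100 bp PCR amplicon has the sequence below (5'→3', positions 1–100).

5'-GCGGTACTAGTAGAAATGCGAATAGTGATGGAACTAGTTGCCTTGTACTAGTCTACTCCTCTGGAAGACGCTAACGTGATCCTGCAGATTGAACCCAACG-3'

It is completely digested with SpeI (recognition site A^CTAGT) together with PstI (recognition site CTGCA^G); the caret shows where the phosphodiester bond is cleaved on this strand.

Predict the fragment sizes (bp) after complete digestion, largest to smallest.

SpeI sites (ACTAGT) start at positions 6, 33, 47.
SpeI cuts after the first base of each site, so after positions 6, 33, 47.
The PstI site (CTGCAG) starts at position 82.
PstI cuts after base 5 of each site (before the last base), so after position 86.
Combined cut positions: 6, 33, 47, 86.
Linear molecule, 4 cuts → 5 fragments:
  1–6 → 6 bp
  7–33 → 27 bp
  34–47 → 14 bp
  48–86 → 39 bp
  87–100 → 14 bp
Sorted largest to smallest: 39, 27, 14, 14, 6 bp.

39, 27, 14, 14, 6 bp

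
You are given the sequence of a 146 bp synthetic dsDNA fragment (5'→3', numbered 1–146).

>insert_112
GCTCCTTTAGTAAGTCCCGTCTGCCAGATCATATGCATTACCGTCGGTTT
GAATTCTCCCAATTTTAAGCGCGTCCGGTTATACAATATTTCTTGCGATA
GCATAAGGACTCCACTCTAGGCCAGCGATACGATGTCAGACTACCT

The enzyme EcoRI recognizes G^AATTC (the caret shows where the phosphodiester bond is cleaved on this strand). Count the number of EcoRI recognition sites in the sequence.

GAATTC occurs starting at position 51.
EcoRI cuts at 1 site.

1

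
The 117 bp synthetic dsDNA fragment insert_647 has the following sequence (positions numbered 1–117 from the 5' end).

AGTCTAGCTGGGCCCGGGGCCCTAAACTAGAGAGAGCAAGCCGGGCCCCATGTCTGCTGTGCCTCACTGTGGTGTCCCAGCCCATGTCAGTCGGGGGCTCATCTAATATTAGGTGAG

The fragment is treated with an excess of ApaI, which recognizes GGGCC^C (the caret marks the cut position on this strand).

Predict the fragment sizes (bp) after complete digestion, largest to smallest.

ApaI sites (GGGCCC) start at positions 10, 17, 43.
ApaI cuts after base 5 of each site (before the last base), so after positions 14, 21, 47.
Linear molecule, 3 cuts → 4 fragments:
  1–14 → 14 bp
  15–21 → 7 bp
  22–47 → 26 bp
  48–117 → 70 bp
Sorted largest to smallest: 70, 26, 14, 7 bp.

70, 26, 14, 7 bp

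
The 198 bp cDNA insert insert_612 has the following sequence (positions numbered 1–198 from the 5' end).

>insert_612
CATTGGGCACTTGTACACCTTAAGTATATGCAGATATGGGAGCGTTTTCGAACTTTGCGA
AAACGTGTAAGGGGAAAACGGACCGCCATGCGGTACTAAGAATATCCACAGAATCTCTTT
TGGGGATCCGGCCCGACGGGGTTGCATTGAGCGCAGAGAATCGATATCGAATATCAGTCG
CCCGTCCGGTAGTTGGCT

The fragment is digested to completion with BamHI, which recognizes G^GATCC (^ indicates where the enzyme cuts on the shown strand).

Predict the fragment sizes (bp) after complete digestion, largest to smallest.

The BamHI site (GGATCC) starts at position 124.
BamHI cuts after the first base of each site, so after position 124.
Linear molecule, 1 cut → 2 fragments:
  1–124 → 124 bp
  125–198 → 74 bp
Sorted largest to smallest: 124, 74 bp.

124, 74 bp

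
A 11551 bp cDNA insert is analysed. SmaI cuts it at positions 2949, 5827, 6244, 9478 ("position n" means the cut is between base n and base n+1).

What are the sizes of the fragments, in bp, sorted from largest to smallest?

3234, 2949, 2878, 2073, 417 bp

Linear molecule, 4 cuts → 5 fragments:
  2949 − 0 = 2949 bp
  5827 − 2949 = 2878 bp
  6244 − 5827 = 417 bp
  9478 − 6244 = 3234 bp
  11551 − 9478 = 2073 bp
Sorted largest to smallest: 3234, 2949, 2878, 2073, 417 bp.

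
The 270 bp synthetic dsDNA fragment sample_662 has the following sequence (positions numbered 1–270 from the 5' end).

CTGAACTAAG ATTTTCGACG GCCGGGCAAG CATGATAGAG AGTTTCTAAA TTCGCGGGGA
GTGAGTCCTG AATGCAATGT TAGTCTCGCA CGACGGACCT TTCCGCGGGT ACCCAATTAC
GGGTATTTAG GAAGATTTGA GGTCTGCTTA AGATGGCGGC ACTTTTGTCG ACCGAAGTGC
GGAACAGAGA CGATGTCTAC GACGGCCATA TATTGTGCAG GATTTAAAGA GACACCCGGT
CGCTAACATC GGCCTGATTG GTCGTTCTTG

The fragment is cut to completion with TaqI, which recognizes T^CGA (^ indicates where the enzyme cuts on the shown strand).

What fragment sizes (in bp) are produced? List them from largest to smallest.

153, 102, 15 bp

TaqI sites (TCGA) start at positions 15, 168.
TaqI cuts after the first base of each site, so after positions 15, 168.
Linear molecule, 2 cuts → 3 fragments:
  1–15 → 15 bp
  16–168 → 153 bp
  169–270 → 102 bp
Sorted largest to smallest: 153, 102, 15 bp.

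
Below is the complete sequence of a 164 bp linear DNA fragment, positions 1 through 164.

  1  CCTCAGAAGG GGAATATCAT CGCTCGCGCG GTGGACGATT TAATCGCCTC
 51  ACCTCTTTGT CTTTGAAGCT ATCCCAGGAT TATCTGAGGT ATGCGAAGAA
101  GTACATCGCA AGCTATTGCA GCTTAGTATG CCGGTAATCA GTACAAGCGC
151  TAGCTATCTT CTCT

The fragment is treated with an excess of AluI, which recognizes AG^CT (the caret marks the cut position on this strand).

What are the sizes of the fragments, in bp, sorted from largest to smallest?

AluI sites (AGCT) start at positions 67, 111, 120, 152.
AluI cuts after base 2 of each site, so after positions 68, 112, 121, 153.
Linear molecule, 4 cuts → 5 fragments:
  1–68 → 68 bp
  69–112 → 44 bp
  113–121 → 9 bp
  122–153 → 32 bp
  154–164 → 11 bp
Sorted largest to smallest: 68, 44, 32, 11, 9 bp.

68, 44, 32, 11, 9 bp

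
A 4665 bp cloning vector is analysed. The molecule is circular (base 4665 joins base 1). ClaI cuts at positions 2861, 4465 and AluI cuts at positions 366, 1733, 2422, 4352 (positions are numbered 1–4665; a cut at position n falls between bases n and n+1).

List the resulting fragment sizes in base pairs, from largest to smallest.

Combined cut positions (sorted): 366, 1733, 2422, 2861, 4352, 4465.
Circular molecule, 6 cuts → 6 fragments:
  1733 − 366 = 1367 bp
  2422 − 1733 = 689 bp
  2861 − 2422 = 439 bp
  4352 − 2861 = 1491 bp
  4465 − 4352 = 113 bp
  wrap: 4665 − 4465 + 366 = 566 bp
Sorted largest to smallest: 1491, 1367, 689, 566, 439, 113 bp.

1491, 1367, 689, 566, 439, 113 bp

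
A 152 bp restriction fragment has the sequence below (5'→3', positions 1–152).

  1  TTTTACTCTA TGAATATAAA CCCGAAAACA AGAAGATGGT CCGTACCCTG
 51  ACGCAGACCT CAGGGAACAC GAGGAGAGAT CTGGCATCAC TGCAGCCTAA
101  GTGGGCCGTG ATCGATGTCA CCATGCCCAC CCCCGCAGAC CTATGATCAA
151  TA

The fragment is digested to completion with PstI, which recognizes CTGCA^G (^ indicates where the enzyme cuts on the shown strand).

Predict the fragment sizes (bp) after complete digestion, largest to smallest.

94, 58 bp

The PstI site (CTGCAG) starts at position 90.
PstI cuts after base 5 of each site (before the last base), so after position 94.
Linear molecule, 1 cut → 2 fragments:
  1–94 → 94 bp
  95–152 → 58 bp
Sorted largest to smallest: 94, 58 bp.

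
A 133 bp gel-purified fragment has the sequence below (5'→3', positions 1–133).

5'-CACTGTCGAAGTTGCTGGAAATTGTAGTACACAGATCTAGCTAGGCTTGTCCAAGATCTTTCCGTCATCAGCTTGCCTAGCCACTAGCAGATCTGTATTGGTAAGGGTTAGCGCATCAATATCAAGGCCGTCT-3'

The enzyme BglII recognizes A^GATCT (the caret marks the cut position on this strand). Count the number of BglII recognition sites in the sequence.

3

AGATCT occurs starting at positions 33, 54, 89.
BglII cuts at 3 sites.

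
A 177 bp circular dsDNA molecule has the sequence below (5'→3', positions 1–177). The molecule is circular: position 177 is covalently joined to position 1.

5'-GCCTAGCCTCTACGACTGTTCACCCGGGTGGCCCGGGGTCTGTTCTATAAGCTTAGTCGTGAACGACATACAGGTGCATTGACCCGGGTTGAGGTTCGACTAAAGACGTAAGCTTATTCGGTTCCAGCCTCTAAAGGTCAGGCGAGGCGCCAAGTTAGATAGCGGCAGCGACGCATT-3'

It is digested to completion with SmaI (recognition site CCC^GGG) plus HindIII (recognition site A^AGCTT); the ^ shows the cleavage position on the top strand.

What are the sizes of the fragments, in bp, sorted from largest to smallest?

92, 36, 25, 15, 9 bp

SmaI sites (CCCGGG) start at positions 23, 32, 83.
SmaI cuts after base 3 of each site, so after positions 25, 34, 85.
HindIII sites (AAGCTT) start at positions 49, 110.
HindIII cuts after the first base of each site, so after positions 49, 110.
Combined cut positions: 25, 34, 49, 85, 110.
Circular molecule, 5 cuts → 5 fragments:
  26–34 → 9 bp
  35–49 → 15 bp
  50–85 → 36 bp
  86–110 → 25 bp
  111–177 then 1–25 → 67 + 25 = 92 bp
Sorted largest to smallest: 92, 36, 25, 15, 9 bp.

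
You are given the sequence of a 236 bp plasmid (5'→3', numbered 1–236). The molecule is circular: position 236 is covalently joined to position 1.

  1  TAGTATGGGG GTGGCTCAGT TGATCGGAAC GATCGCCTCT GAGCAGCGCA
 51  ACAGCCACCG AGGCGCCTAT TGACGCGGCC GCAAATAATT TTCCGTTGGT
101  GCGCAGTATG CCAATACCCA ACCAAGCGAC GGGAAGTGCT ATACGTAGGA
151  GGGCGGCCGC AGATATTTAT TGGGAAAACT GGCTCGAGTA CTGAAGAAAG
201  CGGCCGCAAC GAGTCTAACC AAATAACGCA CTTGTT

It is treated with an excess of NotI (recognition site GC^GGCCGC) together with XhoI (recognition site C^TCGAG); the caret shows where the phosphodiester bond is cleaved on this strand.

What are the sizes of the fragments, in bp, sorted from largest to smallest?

NotI sites (GCGGCCGC) start at positions 75, 153, 200.
NotI cuts after base 2 of each site, so after positions 76, 154, 201.
The XhoI site (CTCGAG) starts at position 183.
XhoI cuts after the first base of each site, so after position 183.
Combined cut positions: 76, 154, 183, 201.
Circular molecule, 4 cuts → 4 fragments:
  77–154 → 78 bp
  155–183 → 29 bp
  184–201 → 18 bp
  202–236 then 1–76 → 35 + 76 = 111 bp
Sorted largest to smallest: 111, 78, 29, 18 bp.

111, 78, 29, 18 bp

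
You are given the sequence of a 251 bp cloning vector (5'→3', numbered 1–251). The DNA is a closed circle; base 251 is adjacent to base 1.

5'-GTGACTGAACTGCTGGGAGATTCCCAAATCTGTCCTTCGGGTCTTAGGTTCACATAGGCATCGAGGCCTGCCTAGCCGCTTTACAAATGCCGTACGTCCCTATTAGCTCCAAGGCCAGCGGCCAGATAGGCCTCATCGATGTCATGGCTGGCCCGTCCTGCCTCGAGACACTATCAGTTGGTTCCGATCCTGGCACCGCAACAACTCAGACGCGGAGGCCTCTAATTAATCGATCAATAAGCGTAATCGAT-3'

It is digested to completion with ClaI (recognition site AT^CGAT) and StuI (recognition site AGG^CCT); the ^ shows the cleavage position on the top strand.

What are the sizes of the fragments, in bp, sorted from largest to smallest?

82, 70, 64, 17, 12, 6 bp

ClaI sites (ATCGAT) start at positions 135, 229, 246.
ClaI cuts after base 2 of each site, so after positions 136, 230, 247.
StuI sites (AGGCCT) start at positions 64, 128, 216.
StuI cuts after base 3 of each site, so after positions 66, 130, 218.
Combined cut positions: 66, 130, 136, 218, 230, 247.
Circular molecule, 6 cuts → 6 fragments:
  67–130 → 64 bp
  131–136 → 6 bp
  137–218 → 82 bp
  219–230 → 12 bp
  231–247 → 17 bp
  248–251 then 1–66 → 4 + 66 = 70 bp
Sorted largest to smallest: 82, 70, 64, 17, 12, 6 bp.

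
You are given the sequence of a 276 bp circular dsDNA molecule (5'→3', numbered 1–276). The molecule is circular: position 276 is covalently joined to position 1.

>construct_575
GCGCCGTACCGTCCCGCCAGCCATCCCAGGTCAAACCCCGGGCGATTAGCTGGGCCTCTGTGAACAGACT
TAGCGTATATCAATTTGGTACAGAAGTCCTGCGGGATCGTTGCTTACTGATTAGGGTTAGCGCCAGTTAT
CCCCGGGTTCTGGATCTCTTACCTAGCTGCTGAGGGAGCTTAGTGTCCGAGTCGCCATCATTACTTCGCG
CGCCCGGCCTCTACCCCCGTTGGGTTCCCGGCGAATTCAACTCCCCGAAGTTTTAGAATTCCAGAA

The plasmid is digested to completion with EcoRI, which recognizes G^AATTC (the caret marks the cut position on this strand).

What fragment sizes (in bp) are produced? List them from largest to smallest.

253, 23 bp

EcoRI sites (GAATTC) start at positions 243, 266.
EcoRI cuts after the first base of each site, so after positions 243, 266.
Circular molecule, 2 cuts → 2 fragments:
  244–266 → 23 bp
  267–276 then 1–243 → 10 + 243 = 253 bp
Sorted largest to smallest: 253, 23 bp.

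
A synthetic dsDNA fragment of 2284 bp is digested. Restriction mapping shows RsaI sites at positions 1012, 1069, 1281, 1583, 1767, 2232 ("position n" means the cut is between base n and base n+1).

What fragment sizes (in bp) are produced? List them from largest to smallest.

1012, 465, 302, 212, 184, 57, 52 bp

Linear molecule, 6 cuts → 7 fragments:
  1012 − 0 = 1012 bp
  1069 − 1012 = 57 bp
  1281 − 1069 = 212 bp
  1583 − 1281 = 302 bp
  1767 − 1583 = 184 bp
  2232 − 1767 = 465 bp
  2284 − 2232 = 52 bp
Sorted largest to smallest: 1012, 465, 302, 212, 184, 57, 52 bp.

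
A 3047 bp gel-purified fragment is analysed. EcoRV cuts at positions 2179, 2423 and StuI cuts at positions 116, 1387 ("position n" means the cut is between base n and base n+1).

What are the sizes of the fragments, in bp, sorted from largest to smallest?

1271, 792, 624, 244, 116 bp

Combined cut positions (sorted): 116, 1387, 2179, 2423.
Linear molecule, 4 cuts → 5 fragments:
  116 − 0 = 116 bp
  1387 − 116 = 1271 bp
  2179 − 1387 = 792 bp
  2423 − 2179 = 244 bp
  3047 − 2423 = 624 bp
Sorted largest to smallest: 1271, 792, 624, 244, 116 bp.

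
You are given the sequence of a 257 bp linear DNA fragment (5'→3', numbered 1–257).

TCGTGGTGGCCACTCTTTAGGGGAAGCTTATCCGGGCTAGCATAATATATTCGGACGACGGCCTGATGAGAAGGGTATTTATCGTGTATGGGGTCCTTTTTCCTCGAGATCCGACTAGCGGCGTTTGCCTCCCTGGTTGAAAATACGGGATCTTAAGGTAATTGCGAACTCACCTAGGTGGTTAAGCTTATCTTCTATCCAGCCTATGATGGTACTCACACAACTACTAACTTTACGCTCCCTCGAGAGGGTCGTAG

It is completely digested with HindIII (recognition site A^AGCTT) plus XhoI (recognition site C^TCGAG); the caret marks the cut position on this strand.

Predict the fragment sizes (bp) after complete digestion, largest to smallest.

HindIII sites (AAGCTT) start at positions 24, 184.
HindIII cuts after the first base of each site, so after positions 24, 184.
XhoI sites (CTCGAG) start at positions 103, 242.
XhoI cuts after the first base of each site, so after positions 103, 242.
Combined cut positions: 24, 103, 184, 242.
Linear molecule, 4 cuts → 5 fragments:
  1–24 → 24 bp
  25–103 → 79 bp
  104–184 → 81 bp
  185–242 → 58 bp
  243–257 → 15 bp
Sorted largest to smallest: 81, 79, 58, 24, 15 bp.

81, 79, 58, 24, 15 bp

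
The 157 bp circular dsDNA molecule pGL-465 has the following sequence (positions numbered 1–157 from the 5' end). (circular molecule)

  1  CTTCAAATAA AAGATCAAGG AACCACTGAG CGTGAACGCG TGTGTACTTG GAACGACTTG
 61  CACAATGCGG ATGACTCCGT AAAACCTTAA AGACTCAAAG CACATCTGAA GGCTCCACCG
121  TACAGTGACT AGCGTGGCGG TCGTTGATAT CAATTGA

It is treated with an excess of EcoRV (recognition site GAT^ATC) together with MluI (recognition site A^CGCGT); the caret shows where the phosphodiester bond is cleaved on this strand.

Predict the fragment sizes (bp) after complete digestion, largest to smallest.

The EcoRV site (GATATC) starts at position 146.
EcoRV cuts after base 3 of each site, so after position 148.
The MluI site (ACGCGT) starts at position 36.
MluI cuts after the first base of each site, so after position 36.
Combined cut positions: 36, 148.
Circular molecule, 2 cuts → 2 fragments:
  37–148 → 112 bp
  149–157 then 1–36 → 9 + 36 = 45 bp
Sorted largest to smallest: 112, 45 bp.

112, 45 bp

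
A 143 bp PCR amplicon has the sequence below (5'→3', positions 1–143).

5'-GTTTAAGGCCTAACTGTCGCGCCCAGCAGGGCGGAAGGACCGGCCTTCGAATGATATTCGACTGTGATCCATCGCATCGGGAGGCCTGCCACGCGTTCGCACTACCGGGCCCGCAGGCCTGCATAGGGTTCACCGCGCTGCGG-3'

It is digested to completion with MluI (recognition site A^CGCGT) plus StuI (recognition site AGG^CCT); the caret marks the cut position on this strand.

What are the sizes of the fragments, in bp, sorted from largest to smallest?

76, 26, 26, 8, 7 bp

The MluI site (ACGCGT) starts at position 91.
MluI cuts after the first base of each site, so after position 91.
StuI sites (AGGCCT) start at positions 6, 82, 115.
StuI cuts after base 3 of each site, so after positions 8, 84, 117.
Combined cut positions: 8, 84, 91, 117.
Linear molecule, 4 cuts → 5 fragments:
  1–8 → 8 bp
  9–84 → 76 bp
  85–91 → 7 bp
  92–117 → 26 bp
  118–143 → 26 bp
Sorted largest to smallest: 76, 26, 26, 8, 7 bp.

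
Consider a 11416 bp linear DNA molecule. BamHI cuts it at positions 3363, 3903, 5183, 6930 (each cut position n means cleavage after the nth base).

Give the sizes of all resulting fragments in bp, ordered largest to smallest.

Linear molecule, 4 cuts → 5 fragments:
  3363 − 0 = 3363 bp
  3903 − 3363 = 540 bp
  5183 − 3903 = 1280 bp
  6930 − 5183 = 1747 bp
  11416 − 6930 = 4486 bp
Sorted largest to smallest: 4486, 3363, 1747, 1280, 540 bp.

4486, 3363, 1747, 1280, 540 bp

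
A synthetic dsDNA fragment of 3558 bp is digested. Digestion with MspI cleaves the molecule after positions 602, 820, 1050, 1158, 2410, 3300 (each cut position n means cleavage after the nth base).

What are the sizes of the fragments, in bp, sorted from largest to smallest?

Linear molecule, 6 cuts → 7 fragments:
  602 − 0 = 602 bp
  820 − 602 = 218 bp
  1050 − 820 = 230 bp
  1158 − 1050 = 108 bp
  2410 − 1158 = 1252 bp
  3300 − 2410 = 890 bp
  3558 − 3300 = 258 bp
Sorted largest to smallest: 1252, 890, 602, 258, 230, 218, 108 bp.

1252, 890, 602, 258, 230, 218, 108 bp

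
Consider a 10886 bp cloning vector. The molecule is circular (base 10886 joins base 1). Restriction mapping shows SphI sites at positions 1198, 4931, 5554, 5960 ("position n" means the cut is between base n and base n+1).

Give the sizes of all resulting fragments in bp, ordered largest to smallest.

Circular molecule, 4 cuts → 4 fragments:
  4931 − 1198 = 3733 bp
  5554 − 4931 = 623 bp
  5960 − 5554 = 406 bp
  wrap: 10886 − 5960 + 1198 = 6124 bp
Sorted largest to smallest: 6124, 3733, 623, 406 bp.

6124, 3733, 623, 406 bp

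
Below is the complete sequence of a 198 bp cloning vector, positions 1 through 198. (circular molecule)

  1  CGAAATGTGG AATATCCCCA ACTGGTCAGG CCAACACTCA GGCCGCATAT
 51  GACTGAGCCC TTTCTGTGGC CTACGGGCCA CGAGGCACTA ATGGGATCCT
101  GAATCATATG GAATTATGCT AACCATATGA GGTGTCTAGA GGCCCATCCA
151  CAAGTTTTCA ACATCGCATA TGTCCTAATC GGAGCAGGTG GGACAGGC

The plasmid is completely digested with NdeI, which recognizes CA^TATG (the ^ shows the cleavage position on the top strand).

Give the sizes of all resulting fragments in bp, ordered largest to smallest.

NdeI sites (CATATG) start at positions 46, 105, 124, 167.
NdeI cuts after base 2 of each site, so after positions 47, 106, 125, 168.
Circular molecule, 4 cuts → 4 fragments:
  48–106 → 59 bp
  107–125 → 19 bp
  126–168 → 43 bp
  169–198 then 1–47 → 30 + 47 = 77 bp
Sorted largest to smallest: 77, 59, 43, 19 bp.

77, 59, 43, 19 bp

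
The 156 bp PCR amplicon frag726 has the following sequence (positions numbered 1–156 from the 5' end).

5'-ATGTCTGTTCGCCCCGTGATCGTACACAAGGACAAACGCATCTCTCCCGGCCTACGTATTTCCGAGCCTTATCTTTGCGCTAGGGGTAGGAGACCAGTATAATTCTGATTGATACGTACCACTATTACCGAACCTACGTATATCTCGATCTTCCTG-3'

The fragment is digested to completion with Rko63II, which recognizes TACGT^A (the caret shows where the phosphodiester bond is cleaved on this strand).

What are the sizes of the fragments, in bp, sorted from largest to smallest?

60, 57, 22, 17 bp

Rko63II sites (TACGTA) start at positions 53, 113, 135.
Rko63II cuts after base 5 of each site (before the last base), so after positions 57, 117, 139.
Linear molecule, 3 cuts → 4 fragments:
  1–57 → 57 bp
  58–117 → 60 bp
  118–139 → 22 bp
  140–156 → 17 bp
Sorted largest to smallest: 60, 57, 22, 17 bp.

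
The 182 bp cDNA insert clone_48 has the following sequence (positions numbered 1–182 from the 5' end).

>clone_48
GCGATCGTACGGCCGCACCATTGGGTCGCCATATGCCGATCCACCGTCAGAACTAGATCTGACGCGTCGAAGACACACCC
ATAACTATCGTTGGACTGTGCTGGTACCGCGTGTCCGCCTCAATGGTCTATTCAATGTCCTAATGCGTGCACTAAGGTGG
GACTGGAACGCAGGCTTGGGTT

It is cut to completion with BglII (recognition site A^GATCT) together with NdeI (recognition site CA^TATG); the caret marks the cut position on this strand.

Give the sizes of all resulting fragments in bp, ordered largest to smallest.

The BglII site (AGATCT) starts at position 55.
BglII cuts after the first base of each site, so after position 55.
The NdeI site (CATATG) starts at position 30.
NdeI cuts after base 2 of each site, so after position 31.
Combined cut positions: 31, 55.
Linear molecule, 2 cuts → 3 fragments:
  1–31 → 31 bp
  32–55 → 24 bp
  56–182 → 127 bp
Sorted largest to smallest: 127, 31, 24 bp.

127, 31, 24 bp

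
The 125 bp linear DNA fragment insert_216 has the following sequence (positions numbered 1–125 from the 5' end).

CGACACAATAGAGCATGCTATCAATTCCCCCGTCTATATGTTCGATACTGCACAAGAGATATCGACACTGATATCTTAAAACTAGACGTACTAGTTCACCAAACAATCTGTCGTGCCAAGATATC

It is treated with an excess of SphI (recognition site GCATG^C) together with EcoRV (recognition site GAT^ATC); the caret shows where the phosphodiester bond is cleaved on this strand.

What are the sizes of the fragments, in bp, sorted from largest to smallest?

50, 43, 17, 12, 3 bp

The SphI site (GCATGC) starts at position 13.
SphI cuts after base 5 of each site (before the last base), so after position 17.
EcoRV sites (GATATC) start at positions 58, 70, 120.
EcoRV cuts after base 3 of each site, so after positions 60, 72, 122.
Combined cut positions: 17, 60, 72, 122.
Linear molecule, 4 cuts → 5 fragments:
  1–17 → 17 bp
  18–60 → 43 bp
  61–72 → 12 bp
  73–122 → 50 bp
  123–125 → 3 bp
Sorted largest to smallest: 50, 43, 17, 12, 3 bp.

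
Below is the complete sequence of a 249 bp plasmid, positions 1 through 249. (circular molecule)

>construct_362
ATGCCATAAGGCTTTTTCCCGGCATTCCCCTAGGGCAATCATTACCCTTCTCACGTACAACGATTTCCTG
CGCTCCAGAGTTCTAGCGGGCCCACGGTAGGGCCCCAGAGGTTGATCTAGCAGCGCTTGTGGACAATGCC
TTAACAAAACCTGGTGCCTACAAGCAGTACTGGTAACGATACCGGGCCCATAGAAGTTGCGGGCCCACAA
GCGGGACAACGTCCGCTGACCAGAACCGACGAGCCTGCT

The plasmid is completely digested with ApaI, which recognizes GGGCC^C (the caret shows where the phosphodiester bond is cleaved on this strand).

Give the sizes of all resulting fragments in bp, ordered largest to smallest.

136, 84, 17, 12 bp

ApaI sites (GGGCCC) start at positions 88, 100, 184, 201.
ApaI cuts after base 5 of each site (before the last base), so after positions 92, 104, 188, 205.
Circular molecule, 4 cuts → 4 fragments:
  93–104 → 12 bp
  105–188 → 84 bp
  189–205 → 17 bp
  206–249 then 1–92 → 44 + 92 = 136 bp
Sorted largest to smallest: 136, 84, 17, 12 bp.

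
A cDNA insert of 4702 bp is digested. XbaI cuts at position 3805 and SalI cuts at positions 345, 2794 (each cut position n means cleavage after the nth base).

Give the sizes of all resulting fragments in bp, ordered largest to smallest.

Combined cut positions (sorted): 345, 2794, 3805.
Linear molecule, 3 cuts → 4 fragments:
  345 − 0 = 345 bp
  2794 − 345 = 2449 bp
  3805 − 2794 = 1011 bp
  4702 − 3805 = 897 bp
Sorted largest to smallest: 2449, 1011, 897, 345 bp.

2449, 1011, 897, 345 bp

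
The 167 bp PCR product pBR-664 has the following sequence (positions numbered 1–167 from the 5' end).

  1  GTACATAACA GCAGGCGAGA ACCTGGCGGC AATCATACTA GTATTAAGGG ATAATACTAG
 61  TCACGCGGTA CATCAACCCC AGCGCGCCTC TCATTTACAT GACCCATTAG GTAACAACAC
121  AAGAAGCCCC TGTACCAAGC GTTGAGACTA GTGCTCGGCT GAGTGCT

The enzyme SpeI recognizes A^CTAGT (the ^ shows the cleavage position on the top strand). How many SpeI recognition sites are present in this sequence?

ACTAGT occurs starting at positions 37, 56, 147.
SpeI cuts at 3 sites.

3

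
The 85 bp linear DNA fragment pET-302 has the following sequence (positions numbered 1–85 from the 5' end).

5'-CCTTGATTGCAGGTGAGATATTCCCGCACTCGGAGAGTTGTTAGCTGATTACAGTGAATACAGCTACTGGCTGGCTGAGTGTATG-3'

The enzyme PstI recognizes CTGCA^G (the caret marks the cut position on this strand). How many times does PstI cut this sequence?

No occurrence of CTGCAG is present in the sequence.
PstI does not cut: 0 sites.

0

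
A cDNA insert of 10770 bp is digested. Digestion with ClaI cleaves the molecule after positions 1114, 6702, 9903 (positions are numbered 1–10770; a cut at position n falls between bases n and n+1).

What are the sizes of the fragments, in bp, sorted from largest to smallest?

Linear molecule, 3 cuts → 4 fragments:
  1114 − 0 = 1114 bp
  6702 − 1114 = 5588 bp
  9903 − 6702 = 3201 bp
  10770 − 9903 = 867 bp
Sorted largest to smallest: 5588, 3201, 1114, 867 bp.

5588, 3201, 1114, 867 bp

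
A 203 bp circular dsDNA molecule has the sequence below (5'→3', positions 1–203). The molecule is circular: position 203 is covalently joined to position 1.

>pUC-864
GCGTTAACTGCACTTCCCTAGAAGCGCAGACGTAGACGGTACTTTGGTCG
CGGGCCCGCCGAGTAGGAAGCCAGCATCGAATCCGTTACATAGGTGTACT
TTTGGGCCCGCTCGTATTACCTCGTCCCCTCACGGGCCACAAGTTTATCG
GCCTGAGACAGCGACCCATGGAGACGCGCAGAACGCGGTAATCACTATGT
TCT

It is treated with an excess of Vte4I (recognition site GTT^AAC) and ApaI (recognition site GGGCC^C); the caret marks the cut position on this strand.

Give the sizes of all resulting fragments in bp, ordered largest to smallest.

100, 52, 51 bp

The Vte4I site (GTTAAC) starts at position 3.
Vte4I cuts after base 3 of each site, so after position 5.
ApaI sites (GGGCCC) start at positions 52, 104.
ApaI cuts after base 5 of each site (before the last base), so after positions 56, 108.
Combined cut positions: 5, 56, 108.
Circular molecule, 3 cuts → 3 fragments:
  6–56 → 51 bp
  57–108 → 52 bp
  109–203 then 1–5 → 95 + 5 = 100 bp
Sorted largest to smallest: 100, 52, 51 bp.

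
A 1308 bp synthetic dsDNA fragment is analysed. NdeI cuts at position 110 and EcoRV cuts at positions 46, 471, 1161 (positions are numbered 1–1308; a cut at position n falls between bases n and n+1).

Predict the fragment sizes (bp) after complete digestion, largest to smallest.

690, 361, 147, 64, 46 bp

Combined cut positions (sorted): 46, 110, 471, 1161.
Linear molecule, 4 cuts → 5 fragments:
  46 − 0 = 46 bp
  110 − 46 = 64 bp
  471 − 110 = 361 bp
  1161 − 471 = 690 bp
  1308 − 1161 = 147 bp
Sorted largest to smallest: 690, 361, 147, 64, 46 bp.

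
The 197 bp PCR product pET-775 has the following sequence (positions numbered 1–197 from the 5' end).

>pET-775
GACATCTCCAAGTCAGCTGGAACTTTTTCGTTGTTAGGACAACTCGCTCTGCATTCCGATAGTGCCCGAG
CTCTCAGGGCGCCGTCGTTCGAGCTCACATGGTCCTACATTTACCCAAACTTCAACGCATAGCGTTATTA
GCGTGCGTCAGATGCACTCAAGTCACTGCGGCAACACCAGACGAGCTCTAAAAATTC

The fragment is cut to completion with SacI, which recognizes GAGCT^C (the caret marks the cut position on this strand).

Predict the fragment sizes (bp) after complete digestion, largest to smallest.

SacI sites (GAGCTC) start at positions 68, 91, 183.
SacI cuts after base 5 of each site (before the last base), so after positions 72, 95, 187.
Linear molecule, 3 cuts → 4 fragments:
  1–72 → 72 bp
  73–95 → 23 bp
  96–187 → 92 bp
  188–197 → 10 bp
Sorted largest to smallest: 92, 72, 23, 10 bp.

92, 72, 23, 10 bp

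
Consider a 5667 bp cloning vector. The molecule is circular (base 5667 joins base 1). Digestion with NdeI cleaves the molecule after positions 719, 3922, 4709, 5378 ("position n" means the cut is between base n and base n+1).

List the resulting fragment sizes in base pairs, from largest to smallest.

Circular molecule, 4 cuts → 4 fragments:
  3922 − 719 = 3203 bp
  4709 − 3922 = 787 bp
  5378 − 4709 = 669 bp
  wrap: 5667 − 5378 + 719 = 1008 bp
Sorted largest to smallest: 3203, 1008, 787, 669 bp.

3203, 1008, 787, 669 bp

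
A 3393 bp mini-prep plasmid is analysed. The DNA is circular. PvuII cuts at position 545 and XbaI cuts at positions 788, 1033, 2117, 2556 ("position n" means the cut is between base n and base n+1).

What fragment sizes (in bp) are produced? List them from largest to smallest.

Combined cut positions (sorted): 545, 788, 1033, 2117, 2556.
Circular molecule, 5 cuts → 5 fragments:
  788 − 545 = 243 bp
  1033 − 788 = 245 bp
  2117 − 1033 = 1084 bp
  2556 − 2117 = 439 bp
  wrap: 3393 − 2556 + 545 = 1382 bp
Sorted largest to smallest: 1382, 1084, 439, 245, 243 bp.

1382, 1084, 439, 245, 243 bp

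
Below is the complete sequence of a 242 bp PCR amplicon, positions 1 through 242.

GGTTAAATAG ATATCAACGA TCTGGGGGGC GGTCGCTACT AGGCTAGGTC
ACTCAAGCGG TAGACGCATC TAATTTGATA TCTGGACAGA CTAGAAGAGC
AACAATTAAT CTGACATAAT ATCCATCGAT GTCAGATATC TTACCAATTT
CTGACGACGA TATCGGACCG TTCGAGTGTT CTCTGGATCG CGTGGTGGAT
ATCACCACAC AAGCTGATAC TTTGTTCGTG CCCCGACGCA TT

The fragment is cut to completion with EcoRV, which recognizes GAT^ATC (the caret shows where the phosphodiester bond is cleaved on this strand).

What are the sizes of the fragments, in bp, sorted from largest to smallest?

67, 58, 42, 39, 24, 12 bp

EcoRV sites (GATATC) start at positions 10, 77, 135, 159, 198.
EcoRV cuts after base 3 of each site, so after positions 12, 79, 137, 161, 200.
Linear molecule, 5 cuts → 6 fragments:
  1–12 → 12 bp
  13–79 → 67 bp
  80–137 → 58 bp
  138–161 → 24 bp
  162–200 → 39 bp
  201–242 → 42 bp
Sorted largest to smallest: 67, 58, 42, 39, 24, 12 bp.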